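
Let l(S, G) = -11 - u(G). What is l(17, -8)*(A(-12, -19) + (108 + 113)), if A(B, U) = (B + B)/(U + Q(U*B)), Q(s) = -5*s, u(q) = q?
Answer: -768489/1159 ≈ -663.06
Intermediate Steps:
l(S, G) = -11 - G
A(B, U) = 2*B/(U - 5*B*U) (A(B, U) = (B + B)/(U - 5*U*B) = (2*B)/(U - 5*B*U) = 2*B/(U - 5*B*U))
l(17, -8)*(A(-12, -19) + (108 + 113)) = (-11 - 1*(-8))*(-2*(-12)/(-19*(-1 + 5*(-12))) + (108 + 113)) = (-11 + 8)*(-2*(-12)*(-1/19)/(-1 - 60) + 221) = -3*(-2*(-12)*(-1/19)/(-61) + 221) = -3*(-2*(-12)*(-1/19)*(-1/61) + 221) = -3*(24/1159 + 221) = -3*256163/1159 = -768489/1159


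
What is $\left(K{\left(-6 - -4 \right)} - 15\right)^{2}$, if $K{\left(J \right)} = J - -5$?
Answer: $144$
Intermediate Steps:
$K{\left(J \right)} = 5 + J$ ($K{\left(J \right)} = J + 5 = 5 + J$)
$\left(K{\left(-6 - -4 \right)} - 15\right)^{2} = \left(\left(5 - 2\right) - 15\right)^{2} = \left(3 - 15\right)^{2} = \left(-12\right)^{2} = 144$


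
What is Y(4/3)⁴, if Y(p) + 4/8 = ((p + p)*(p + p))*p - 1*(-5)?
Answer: 324928500625/8503056 ≈ 38213.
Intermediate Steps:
Y(p) = 9/2 + 4*p³ (Y(p) = -½ + (((p + p)*(p + p))*p - 1*(-5)) = -½ + (((2*p)*(2*p))*p + 5) = -½ + ((4*p²)*p + 5) = -½ + (4*p³ + 5) = -½ + (5 + 4*p³) = 9/2 + 4*p³)
Y(4/3)⁴ = (9/2 + 4*(4/3)³)⁴ = (9/2 + 4*(64/27))⁴ = (9/2 + 256/27)⁴ = (755/54)⁴ = 324928500625/8503056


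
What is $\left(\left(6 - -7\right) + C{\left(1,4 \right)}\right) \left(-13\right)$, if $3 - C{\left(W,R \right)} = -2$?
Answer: $-234$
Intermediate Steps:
$C{\left(W,R \right)} = 5$ ($C{\left(W,R \right)} = 3 - -2 = 3 + 2 = 5$)
$\left(\left(6 - -7\right) + C{\left(1,4 \right)}\right) \left(-13\right) = \left(\left(6 - -7\right) + 5\right) \left(-13\right) = \left(\left(6 + 7\right) + 5\right) \left(-13\right) = \left(13 + 5\right) \left(-13\right) = 18 \left(-13\right) = -234$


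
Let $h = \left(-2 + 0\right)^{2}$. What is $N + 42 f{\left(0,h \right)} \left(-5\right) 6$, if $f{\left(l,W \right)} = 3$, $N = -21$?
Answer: $-3801$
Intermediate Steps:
$h = 4$ ($h = \left(-2\right)^{2} = 4$)
$N + 42 f{\left(0,h \right)} \left(-5\right) 6 = -21 + 42 \cdot 3 \left(-5\right) 6 = -21 + 42 \left(\left(-15\right) 6\right) = -21 + 42 \left(-90\right) = -21 - 3780 = -3801$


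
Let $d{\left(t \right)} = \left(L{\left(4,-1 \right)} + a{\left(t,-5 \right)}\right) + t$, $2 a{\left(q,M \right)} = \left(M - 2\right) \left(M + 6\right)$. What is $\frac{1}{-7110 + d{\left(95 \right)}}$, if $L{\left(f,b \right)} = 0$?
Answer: $- \frac{2}{14037} \approx -0.00014248$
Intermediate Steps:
$a{\left(q,M \right)} = \frac{\left(-2 + M\right) \left(6 + M\right)}{2}$ ($a{\left(q,M \right)} = \frac{\left(M - 2\right) \left(M + 6\right)}{2} = \frac{\left(-2 + M\right) \left(6 + M\right)}{2}$)
$d{\left(t \right)} = - \frac{7}{2} + t$ ($d{\left(t \right)} = \left(0 + \left(-6 + \frac{\left(-5\right)^{2}}{2} + 2 \left(-5\right)\right)\right) + t = \left(0 - \frac{7}{2}\right) + t = - \frac{7}{2} + t$)
$\frac{1}{-7110 + d{\left(95 \right)}} = \frac{1}{-7110 + \left(- \frac{7}{2} + 95\right)} = \frac{1}{-7110 + \frac{183}{2}} = \frac{1}{- \frac{14037}{2}} = - \frac{2}{14037}$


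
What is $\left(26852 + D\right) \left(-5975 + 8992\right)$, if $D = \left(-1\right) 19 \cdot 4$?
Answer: $80783192$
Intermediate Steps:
$D = -76$ ($D = \left(-19\right) 4 = -76$)
$\left(26852 + D\right) \left(-5975 + 8992\right) = \left(26852 - 76\right) \left(-5975 + 8992\right) = 26776 \cdot 3017 = 80783192$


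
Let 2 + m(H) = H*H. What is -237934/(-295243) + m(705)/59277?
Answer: 160846575307/17501119311 ≈ 9.1906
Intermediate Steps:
m(H) = -2 + H² (m(H) = -2 + H*H = -2 + H²)
-237934/(-295243) + m(705)/59277 = -237934/(-295243) + (-2 + 705²)/59277 = -237934*(-1/295243) + (-2 + 497025)*(1/59277) = 237934/295243 + 497023*(1/59277) = 237934/295243 + 497023/59277 = 160846575307/17501119311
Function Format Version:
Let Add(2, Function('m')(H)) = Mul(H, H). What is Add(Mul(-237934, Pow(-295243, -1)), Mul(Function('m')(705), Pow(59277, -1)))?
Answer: Rational(160846575307, 17501119311) ≈ 9.1906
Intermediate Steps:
Function('m')(H) = Add(-2, Pow(H, 2)) (Function('m')(H) = Add(-2, Mul(H, H)) = Add(-2, Pow(H, 2)))
Add(Mul(-237934, Pow(-295243, -1)), Mul(Function('m')(705), Pow(59277, -1))) = Add(Mul(-237934, Pow(-295243, -1)), Mul(Add(-2, Pow(705, 2)), Pow(59277, -1))) = Add(Mul(-237934, Rational(-1, 295243)), Mul(Add(-2, 497025), Rational(1, 59277))) = Add(Rational(237934, 295243), Mul(497023, Rational(1, 59277))) = Add(Rational(237934, 295243), Rational(497023, 59277)) = Rational(160846575307, 17501119311)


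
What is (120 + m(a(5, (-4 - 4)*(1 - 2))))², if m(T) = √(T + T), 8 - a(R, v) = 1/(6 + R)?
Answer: (1320 + √1914)²/121 ≈ 15370.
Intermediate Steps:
a(R, v) = 8 - 1/(6 + R)
m(T) = √2*√T (m(T) = √(2*T) = √2*√T)
(120 + m(a(5, (-4 - 4)*(1 - 2))))² = (120 + √2*√((47 + 8*5)/(6 + 5)))² = (120 + √2*√((47 + 40)/11))² = (120 + √2*√((1/11)*87))² = (120 + √2*√(87/11))² = (120 + √2*(√957/11))² = (120 + √1914/11)²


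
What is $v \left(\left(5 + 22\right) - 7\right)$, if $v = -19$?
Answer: $-380$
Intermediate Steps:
$v \left(\left(5 + 22\right) - 7\right) = - 19 \left(\left(5 + 22\right) - 7\right) = - 19 \left(27 - 7\right) = \left(-19\right) 20 = -380$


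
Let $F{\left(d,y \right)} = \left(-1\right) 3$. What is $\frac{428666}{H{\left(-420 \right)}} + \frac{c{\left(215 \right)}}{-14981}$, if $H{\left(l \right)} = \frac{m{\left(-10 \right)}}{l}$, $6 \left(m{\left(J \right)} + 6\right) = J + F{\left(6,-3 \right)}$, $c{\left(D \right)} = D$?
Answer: $\frac{330266331865}{14981} \approx 2.2046 \cdot 10^{7}$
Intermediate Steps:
$F{\left(d,y \right)} = -3$
$m{\left(J \right)} = - \frac{13}{2} + \frac{J}{6}$ ($m{\left(J \right)} = -6 + \frac{J - 3}{6} = -6 + \frac{-3 + J}{6} = -6 + \left(- \frac{1}{2} + \frac{J}{6}\right) = - \frac{13}{2} + \frac{J}{6}$)
$H{\left(l \right)} = - \frac{49}{6 l}$ ($H{\left(l \right)} = \frac{- \frac{13}{2} + \frac{1}{6} \left(-10\right)}{l} = \frac{- \frac{13}{2} - \frac{5}{3}}{l} = - \frac{49}{6 l}$)
$\frac{428666}{H{\left(-420 \right)}} + \frac{c{\left(215 \right)}}{-14981} = \frac{428666}{\left(- \frac{49}{6}\right) \frac{1}{-420}} + \frac{215}{-14981} = \frac{428666}{\left(- \frac{49}{6}\right) \left(- \frac{1}{420}\right)} + 215 \left(- \frac{1}{14981}\right) = \frac{428666}{\frac{7}{360}} - \frac{215}{14981} = 428666 \cdot \frac{360}{7} - \frac{215}{14981} = 22045680 - \frac{215}{14981} = \frac{330266331865}{14981}$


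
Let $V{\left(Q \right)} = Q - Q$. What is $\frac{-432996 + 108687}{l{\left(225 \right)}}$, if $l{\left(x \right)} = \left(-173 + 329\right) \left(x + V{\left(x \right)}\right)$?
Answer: $- \frac{108103}{11700} \approx -9.2396$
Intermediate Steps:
$V{\left(Q \right)} = 0$
$l{\left(x \right)} = 156 x$ ($l{\left(x \right)} = \left(-173 + 329\right) \left(x + 0\right) = 156 x$)
$\frac{-432996 + 108687}{l{\left(225 \right)}} = \frac{-432996 + 108687}{156 \cdot 225} = - \frac{324309}{35100} = \left(-324309\right) \frac{1}{35100} = - \frac{108103}{11700}$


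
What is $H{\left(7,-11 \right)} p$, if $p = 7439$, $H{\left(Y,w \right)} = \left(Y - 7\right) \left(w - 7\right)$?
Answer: $0$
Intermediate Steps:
$H{\left(Y,w \right)} = \left(-7 + Y\right) \left(-7 + w\right)$
$H{\left(7,-11 \right)} p = \left(49 - 49 - -77 + 7 \left(-11\right)\right) 7439 = \left(49 - 49 + 77 - 77\right) 7439 = 0 \cdot 7439 = 0$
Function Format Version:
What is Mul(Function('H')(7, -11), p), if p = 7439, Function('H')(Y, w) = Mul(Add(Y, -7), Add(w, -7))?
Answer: 0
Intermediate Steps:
Function('H')(Y, w) = Mul(Add(-7, Y), Add(-7, w))
Mul(Function('H')(7, -11), p) = Mul(Add(49, Mul(-7, 7), Mul(-7, -11), Mul(7, -11)), 7439) = Mul(Add(49, -49, 77, -77), 7439) = Mul(0, 7439) = 0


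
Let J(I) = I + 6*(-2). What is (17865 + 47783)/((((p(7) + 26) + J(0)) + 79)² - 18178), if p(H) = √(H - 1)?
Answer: -625165904/90479953 - 12210528*√6/90479953 ≈ -7.2400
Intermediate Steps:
J(I) = -12 + I (J(I) = I - 12 = -12 + I)
p(H) = √(-1 + H)
(17865 + 47783)/((((p(7) + 26) + J(0)) + 79)² - 18178) = (17865 + 47783)/((((√(-1 + 7) + 26) + (-12 + 0)) + 79)² - 18178) = 65648/((((√6 + 26) - 12) + 79)² - 18178) = 65648/((((26 + √6) - 12) + 79)² - 18178) = 65648/(((14 + √6) + 79)² - 18178) = 65648/((93 + √6)² - 18178) = 65648/(-18178 + (93 + √6)²)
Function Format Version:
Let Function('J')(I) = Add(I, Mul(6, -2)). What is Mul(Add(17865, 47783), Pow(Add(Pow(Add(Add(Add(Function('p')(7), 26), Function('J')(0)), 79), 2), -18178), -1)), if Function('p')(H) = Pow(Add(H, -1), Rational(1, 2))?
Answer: Add(Rational(-625165904, 90479953), Mul(Rational(-12210528, 90479953), Pow(6, Rational(1, 2)))) ≈ -7.2400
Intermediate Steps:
Function('J')(I) = Add(-12, I) (Function('J')(I) = Add(I, -12) = Add(-12, I))
Function('p')(H) = Pow(Add(-1, H), Rational(1, 2))
Mul(Add(17865, 47783), Pow(Add(Pow(Add(Add(Add(Function('p')(7), 26), Function('J')(0)), 79), 2), -18178), -1)) = Mul(Add(17865, 47783), Pow(Add(Pow(Add(Add(Add(Pow(Add(-1, 7), Rational(1, 2)), 26), Add(-12, 0)), 79), 2), -18178), -1)) = Mul(65648, Pow(Add(Pow(Add(Add(Add(Pow(6, Rational(1, 2)), 26), -12), 79), 2), -18178), -1)) = Mul(65648, Pow(Add(Pow(Add(Add(Add(26, Pow(6, Rational(1, 2))), -12), 79), 2), -18178), -1)) = Mul(65648, Pow(Add(Pow(Add(Add(14, Pow(6, Rational(1, 2))), 79), 2), -18178), -1)) = Mul(65648, Pow(Add(Pow(Add(93, Pow(6, Rational(1, 2))), 2), -18178), -1)) = Mul(65648, Pow(Add(-18178, Pow(Add(93, Pow(6, Rational(1, 2))), 2)), -1))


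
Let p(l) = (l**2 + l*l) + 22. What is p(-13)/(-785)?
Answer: -72/157 ≈ -0.45860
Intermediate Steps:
p(l) = 22 + 2*l**2 (p(l) = (l**2 + l**2) + 22 = 2*l**2 + 22 = 22 + 2*l**2)
p(-13)/(-785) = (22 + 2*(-13)**2)/(-785) = (22 + 2*169)*(-1/785) = (22 + 338)*(-1/785) = 360*(-1/785) = -72/157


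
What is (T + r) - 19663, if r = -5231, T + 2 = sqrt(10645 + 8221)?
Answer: -24896 + sqrt(18866) ≈ -24759.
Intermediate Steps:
T = -2 + sqrt(18866) (T = -2 + sqrt(10645 + 8221) = -2 + sqrt(18866) ≈ 135.35)
(T + r) - 19663 = ((-2 + sqrt(18866)) - 5231) - 19663 = (-5233 + sqrt(18866)) - 19663 = -24896 + sqrt(18866)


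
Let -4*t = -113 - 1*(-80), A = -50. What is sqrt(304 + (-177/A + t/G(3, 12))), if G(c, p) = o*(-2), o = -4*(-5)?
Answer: sqrt(491734)/40 ≈ 17.531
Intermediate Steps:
o = 20
G(c, p) = -40 (G(c, p) = 20*(-2) = -40)
t = 33/4 (t = -(-113 - 1*(-80))/4 = -(-113 + 80)/4 = -1/4*(-33) = 33/4 ≈ 8.2500)
sqrt(304 + (-177/A + t/G(3, 12))) = sqrt(304 + (-177/(-50) + (33/4)/(-40))) = sqrt(304 + (-177*(-1/50) + (33/4)*(-1/40))) = sqrt(304 + (177/50 - 33/160)) = sqrt(304 + 2667/800) = sqrt(245867/800) = sqrt(491734)/40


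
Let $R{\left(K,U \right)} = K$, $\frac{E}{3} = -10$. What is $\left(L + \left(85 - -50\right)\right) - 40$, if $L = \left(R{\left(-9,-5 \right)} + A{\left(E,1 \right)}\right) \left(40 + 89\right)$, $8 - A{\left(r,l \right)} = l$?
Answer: $-163$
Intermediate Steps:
$E = -30$ ($E = 3 \left(-10\right) = -30$)
$A{\left(r,l \right)} = 8 - l$
$L = -258$ ($L = \left(-9 + \left(8 - 1\right)\right) \left(40 + 89\right) = \left(-9 + \left(8 - 1\right)\right) 129 = \left(-9 + 7\right) 129 = \left(-2\right) 129 = -258$)
$\left(L + \left(85 - -50\right)\right) - 40 = \left(-258 + \left(85 - -50\right)\right) - 40 = \left(-258 + \left(85 + 50\right)\right) - 40 = \left(-258 + 135\right) - 40 = -123 - 40 = -163$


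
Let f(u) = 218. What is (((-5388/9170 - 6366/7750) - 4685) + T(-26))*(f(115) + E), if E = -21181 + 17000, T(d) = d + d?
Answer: 66726394414668/3553375 ≈ 1.8778e+7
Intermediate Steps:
T(d) = 2*d
E = -4181
(((-5388/9170 - 6366/7750) - 4685) + T(-26))*(f(115) + E) = (((-5388/9170 - 6366/7750) - 4685) + 2*(-26))*(218 - 4181) = (((-5388*1/9170 - 6366*1/7750) - 4685) - 52)*(-3963) = (((-2694/4585 - 3183/3875) - 4685) - 52)*(-3963) = ((-5006661/3553375 - 4685) - 52)*(-3963) = (-16652568536/3553375 - 52)*(-3963) = -16837344036/3553375*(-3963) = 66726394414668/3553375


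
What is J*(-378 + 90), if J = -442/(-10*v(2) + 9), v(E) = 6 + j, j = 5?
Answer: -127296/101 ≈ -1260.4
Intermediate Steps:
v(E) = 11 (v(E) = 6 + 5 = 11)
J = 442/101 (J = -442/(-10*11 + 9) = -442/(-110 + 9) = -442/(-101) = -442*(-1/101) = 442/101 ≈ 4.3762)
J*(-378 + 90) = 442*(-378 + 90)/101 = (442/101)*(-288) = -127296/101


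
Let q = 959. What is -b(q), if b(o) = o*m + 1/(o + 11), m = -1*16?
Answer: 14883679/970 ≈ 15344.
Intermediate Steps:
m = -16
b(o) = 1/(11 + o) - 16*o (b(o) = o*(-16) + 1/(o + 11) = -16*o + 1/(11 + o) = 1/(11 + o) - 16*o)
-b(q) = -(1 - 176*959 - 16*959²)/(11 + 959) = -(1 - 168784 - 16*919681)/970 = -(1 - 168784 - 14714896)/970 = -(-14883679)/970 = -1*(-14883679/970) = 14883679/970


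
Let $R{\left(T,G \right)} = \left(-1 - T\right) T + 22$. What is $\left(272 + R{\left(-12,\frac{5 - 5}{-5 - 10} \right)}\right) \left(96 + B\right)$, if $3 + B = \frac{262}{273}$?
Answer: $\frac{1385154}{91} \approx 15221.0$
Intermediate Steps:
$B = - \frac{557}{273}$ ($B = -3 + \frac{262}{273} = - \frac{557}{273} \approx -2.0403$)
$R{\left(T,G \right)} = 22 + T \left(-1 - T\right)$ ($R{\left(T,G \right)} = T \left(-1 - T\right) + 22 = 22 + T \left(-1 - T\right)$)
$\left(272 + R{\left(-12,\frac{5 - 5}{-5 - 10} \right)}\right) \left(96 + B\right) = \left(272 - 110\right) \left(96 - \frac{557}{273}\right) = \left(272 + \left(22 + 12 - 144\right)\right) \frac{25651}{273} = \left(272 - 110\right) \frac{25651}{273} = 162 \cdot \frac{25651}{273} = \frac{1385154}{91}$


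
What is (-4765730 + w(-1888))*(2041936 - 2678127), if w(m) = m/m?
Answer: 3031913898239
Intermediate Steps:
w(m) = 1
(-4765730 + w(-1888))*(2041936 - 2678127) = (-4765730 + 1)*(2041936 - 2678127) = -4765729*(-636191) = 3031913898239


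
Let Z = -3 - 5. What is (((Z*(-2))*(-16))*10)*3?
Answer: -7680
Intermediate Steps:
Z = -8
(((Z*(-2))*(-16))*10)*3 = ((-8*(-2)*(-16))*10)*3 = ((16*(-16))*10)*3 = -256*10*3 = -2560*3 = -7680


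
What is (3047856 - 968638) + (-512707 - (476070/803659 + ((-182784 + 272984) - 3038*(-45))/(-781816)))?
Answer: 492129882064354377/314156732372 ≈ 1.5665e+6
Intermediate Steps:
(3047856 - 968638) + (-512707 - (476070/803659 + ((-182784 + 272984) - 3038*(-45))/(-781816))) = 2079218 + (-512707 - (476070*(1/803659) + (90200 + 136710)*(-1/781816))) = 2079218 + (-512707 - (476070/803659 + 226910*(-1/781816))) = 2079218 + (-512707 - (476070/803659 - 113455/390908)) = 2079218 + (-512707 - 1*94920439715/314156732372) = 2079218 + (-512707 - 94920439715/314156732372) = 2079218 - 161070450704690719/314156732372 = 492129882064354377/314156732372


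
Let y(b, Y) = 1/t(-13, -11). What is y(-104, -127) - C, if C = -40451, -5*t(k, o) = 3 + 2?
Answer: 40450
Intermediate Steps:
t(k, o) = -1 (t(k, o) = -(3 + 2)/5 = -1/5*5 = -1)
y(b, Y) = -1 (y(b, Y) = 1/(-1) = -1)
y(-104, -127) - C = -1 - 1*(-40451) = -1 + 40451 = 40450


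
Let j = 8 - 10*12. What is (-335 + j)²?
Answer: 199809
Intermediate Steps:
j = -112 (j = 8 - 120 = -112)
(-335 + j)² = (-335 - 112)² = (-447)² = 199809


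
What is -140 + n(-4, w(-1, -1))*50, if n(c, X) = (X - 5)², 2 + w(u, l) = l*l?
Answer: 1660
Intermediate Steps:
w(u, l) = -2 + l² (w(u, l) = -2 + l*l = -2 + l²)
n(c, X) = (-5 + X)²
-140 + n(-4, w(-1, -1))*50 = -140 + (-5 + (-2 + (-1)²))²*50 = -140 + (-5 + (-2 + 1))²*50 = -140 + (-5 - 1)²*50 = -140 + (-6)²*50 = -140 + 36*50 = -140 + 1800 = 1660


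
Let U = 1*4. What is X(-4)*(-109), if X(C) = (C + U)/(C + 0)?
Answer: 0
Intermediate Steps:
U = 4
X(C) = (4 + C)/C (X(C) = (C + 4)/(C + 0) = (4 + C)/C)
X(-4)*(-109) = ((4 - 4)/(-4))*(-109) = -¼*0*(-109) = 0*(-109) = 0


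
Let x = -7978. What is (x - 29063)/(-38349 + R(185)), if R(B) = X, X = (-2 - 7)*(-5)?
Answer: 12347/12768 ≈ 0.96703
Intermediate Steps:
X = 45 (X = -9*(-5) = 45)
R(B) = 45
(x - 29063)/(-38349 + R(185)) = (-7978 - 29063)/(-38349 + 45) = -37041/(-38304) = -37041*(-1/38304) = 12347/12768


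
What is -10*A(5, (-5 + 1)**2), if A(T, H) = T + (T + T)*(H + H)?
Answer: -3250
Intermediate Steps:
A(T, H) = T + 4*H*T (A(T, H) = T + (2*T)*(2*H) = T + 4*H*T)
-10*A(5, (-5 + 1)**2) = -10*5*(1 + 4*(-5 + 1)**2) = -10*5*(1 + 4*(-4)**2) = -10*5*(1 + 4*16) = -10*5*(1 + 64) = -10*5*65 = -10*325 = -1*3250 = -3250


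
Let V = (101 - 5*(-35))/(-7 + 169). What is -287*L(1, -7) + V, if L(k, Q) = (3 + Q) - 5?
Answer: 69787/27 ≈ 2584.7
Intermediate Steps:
L(k, Q) = -2 + Q
V = 46/27 (V = (101 + 175)/162 = 276*(1/162) = 46/27 ≈ 1.7037)
-287*L(1, -7) + V = -287*(-2 - 7) + 46/27 = -287*(-9) + 46/27 = 2583 + 46/27 = 69787/27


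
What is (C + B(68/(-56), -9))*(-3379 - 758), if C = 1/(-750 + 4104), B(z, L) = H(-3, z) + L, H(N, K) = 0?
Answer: 41625115/1118 ≈ 37232.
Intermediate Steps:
B(z, L) = L (B(z, L) = 0 + L = L)
C = 1/3354 ≈ 0.00029815
(C + B(68/(-56), -9))*(-3379 - 758) = (1/3354 - 9)*(-3379 - 758) = -30185/3354*(-4137) = 41625115/1118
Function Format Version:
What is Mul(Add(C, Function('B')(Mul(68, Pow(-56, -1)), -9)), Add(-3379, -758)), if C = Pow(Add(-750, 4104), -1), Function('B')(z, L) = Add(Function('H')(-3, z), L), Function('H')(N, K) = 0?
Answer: Rational(41625115, 1118) ≈ 37232.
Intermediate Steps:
Function('B')(z, L) = L (Function('B')(z, L) = Add(0, L) = L)
C = Rational(1, 3354) (C = Pow(3354, -1) = Rational(1, 3354) ≈ 0.00029815)
Mul(Add(C, Function('B')(Mul(68, Pow(-56, -1)), -9)), Add(-3379, -758)) = Mul(Add(Rational(1, 3354), -9), Add(-3379, -758)) = Mul(Rational(-30185, 3354), -4137) = Rational(41625115, 1118)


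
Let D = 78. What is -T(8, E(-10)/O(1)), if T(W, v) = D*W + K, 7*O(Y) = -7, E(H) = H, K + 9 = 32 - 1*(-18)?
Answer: -665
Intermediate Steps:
K = 41 (K = -9 + (32 - 1*(-18)) = -9 + (32 + 18) = -9 + 50 = 41)
O(Y) = -1 (O(Y) = (⅐)*(-7) = -1)
T(W, v) = 41 + 78*W (T(W, v) = 78*W + 41 = 41 + 78*W)
-T(8, E(-10)/O(1)) = -(41 + 78*8) = -(41 + 624) = -1*665 = -665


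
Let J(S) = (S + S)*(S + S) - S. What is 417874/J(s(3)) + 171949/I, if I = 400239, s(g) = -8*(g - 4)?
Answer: 83646057619/49629636 ≈ 1685.4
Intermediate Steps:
s(g) = 32 - 8*g (s(g) = -8*(-4 + g) = 32 - 8*g)
J(S) = -S + 4*S² (J(S) = (2*S)*(2*S) - S = 4*S² - S = -S + 4*S²)
417874/J(s(3)) + 171949/I = 417874/(((32 - 8*3)*(-1 + 4*(32 - 8*3)))) + 171949/400239 = 417874/(((32 - 24)*(-1 + 4*(32 - 24)))) + 171949*(1/400239) = 417874/((8*(-1 + 4*8))) + 171949/400239 = 417874/((8*(-1 + 32))) + 171949/400239 = 417874/((8*31)) + 171949/400239 = 417874/248 + 171949/400239 = 417874*(1/248) + 171949/400239 = 208937/124 + 171949/400239 = 83646057619/49629636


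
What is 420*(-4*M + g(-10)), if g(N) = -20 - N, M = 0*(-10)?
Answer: -4200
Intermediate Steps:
M = 0
420*(-4*M + g(-10)) = 420*(-4*0 + (-20 - 1*(-10))) = 420*(0 + (-20 + 10)) = 420*(0 - 10) = 420*(-10) = -4200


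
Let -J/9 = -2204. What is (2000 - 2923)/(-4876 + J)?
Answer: -923/14960 ≈ -0.061698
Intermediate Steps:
J = 19836 (J = -9*(-2204) = 19836)
(2000 - 2923)/(-4876 + J) = (2000 - 2923)/(-4876 + 19836) = -923/14960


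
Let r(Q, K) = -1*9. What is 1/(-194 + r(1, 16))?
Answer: -1/203 ≈ -0.0049261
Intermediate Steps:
r(Q, K) = -9
1/(-194 + r(1, 16)) = 1/(-194 - 9) = 1/(-203) = -1/203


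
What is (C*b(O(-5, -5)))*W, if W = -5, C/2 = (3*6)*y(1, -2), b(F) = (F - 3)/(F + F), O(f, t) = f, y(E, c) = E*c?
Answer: 288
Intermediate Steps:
b(F) = (-3 + F)/(2*F) (b(F) = (-3 + F)/((2*F)) = (-3 + F)*(1/(2*F)) = (-3 + F)/(2*F))
C = -72 (C = 2*((3*6)*(1*(-2))) = 2*(18*(-2)) = 2*(-36) = -72)
(C*b(O(-5, -5)))*W = -36*(-3 - 5)/(-5)*(-5) = -36*(-1)*(-8)/5*(-5) = -72*4/5*(-5) = -288/5*(-5) = 288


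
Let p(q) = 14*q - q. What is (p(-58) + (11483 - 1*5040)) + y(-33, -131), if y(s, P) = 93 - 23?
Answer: 5759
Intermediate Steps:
y(s, P) = 70
p(q) = 13*q
(p(-58) + (11483 - 1*5040)) + y(-33, -131) = (13*(-58) + (11483 - 1*5040)) + 70 = (-754 + (11483 - 5040)) + 70 = (-754 + 6443) + 70 = 5689 + 70 = 5759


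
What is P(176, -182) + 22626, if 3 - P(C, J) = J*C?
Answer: 54661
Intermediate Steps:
P(C, J) = 3 - C*J (P(C, J) = 3 - J*C = 3 - C*J)
P(176, -182) + 22626 = (3 - 1*176*(-182)) + 22626 = (3 + 32032) + 22626 = 32035 + 22626 = 54661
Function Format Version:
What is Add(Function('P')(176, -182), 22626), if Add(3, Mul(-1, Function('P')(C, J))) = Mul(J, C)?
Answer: 54661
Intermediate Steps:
Function('P')(C, J) = Add(3, Mul(-1, C, J)) (Function('P')(C, J) = Add(3, Mul(-1, Mul(J, C))) = Add(3, Mul(-1, Mul(C, J))) = Add(3, Mul(-1, C, J)))
Add(Function('P')(176, -182), 22626) = Add(Add(3, Mul(-1, 176, -182)), 22626) = Add(Add(3, 32032), 22626) = Add(32035, 22626) = 54661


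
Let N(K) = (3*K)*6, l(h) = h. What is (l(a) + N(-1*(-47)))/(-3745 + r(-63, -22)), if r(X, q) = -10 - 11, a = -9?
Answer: -837/3766 ≈ -0.22225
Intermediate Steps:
r(X, q) = -21
N(K) = 18*K
(l(a) + N(-1*(-47)))/(-3745 + r(-63, -22)) = (-9 + 18*(-1*(-47)))/(-3745 - 21) = (-9 + 18*47)/(-3766) = (-9 + 846)*(-1/3766) = 837*(-1/3766) = -837/3766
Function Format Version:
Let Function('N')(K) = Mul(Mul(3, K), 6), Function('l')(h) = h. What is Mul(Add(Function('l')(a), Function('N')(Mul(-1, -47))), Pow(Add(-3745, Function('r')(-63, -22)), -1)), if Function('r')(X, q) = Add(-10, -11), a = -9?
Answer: Rational(-837, 3766) ≈ -0.22225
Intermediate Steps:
Function('r')(X, q) = -21
Function('N')(K) = Mul(18, K)
Mul(Add(Function('l')(a), Function('N')(Mul(-1, -47))), Pow(Add(-3745, Function('r')(-63, -22)), -1)) = Mul(Add(-9, Mul(18, Mul(-1, -47))), Pow(Add(-3745, -21), -1)) = Mul(Add(-9, Mul(18, 47)), Pow(-3766, -1)) = Mul(Add(-9, 846), Rational(-1, 3766)) = Mul(837, Rational(-1, 3766)) = Rational(-837, 3766)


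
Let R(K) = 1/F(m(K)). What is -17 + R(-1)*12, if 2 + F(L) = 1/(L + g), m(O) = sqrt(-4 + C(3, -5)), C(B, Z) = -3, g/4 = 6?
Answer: (-46*sqrt(7) + 1087*I)/(-47*I + 2*sqrt(7)) ≈ -23.126 + 0.014193*I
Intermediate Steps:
g = 24 (g = 4*6 = 24)
m(O) = I*sqrt(7) (m(O) = sqrt(-4 - 3) = sqrt(-7) = I*sqrt(7))
F(L) = -2 + 1/(24 + L) (F(L) = -2 + 1/(L + 24) = -2 + 1/(24 + L))
R(K) = (24 + I*sqrt(7))/(-47 - 2*I*sqrt(7)) (R(K) = 1/((-47 - 2*I*sqrt(7))/(24 + I*sqrt(7))) = (24 + I*sqrt(7))/(-47 - 2*I*sqrt(7)))
-17 + R(-1)*12 = -17 + ((-sqrt(7) + 24*I)/(-47*I + 2*sqrt(7)))*12 = -17 + 12*(-sqrt(7) + 24*I)/(-47*I + 2*sqrt(7))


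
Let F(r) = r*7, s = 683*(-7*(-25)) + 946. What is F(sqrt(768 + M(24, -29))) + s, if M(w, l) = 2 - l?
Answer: 120471 + 7*sqrt(799) ≈ 1.2067e+5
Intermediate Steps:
s = 120471 (s = 683*175 + 946 = 119525 + 946 = 120471)
F(r) = 7*r
F(sqrt(768 + M(24, -29))) + s = 7*sqrt(768 + (2 - 1*(-29))) + 120471 = 7*sqrt(768 + (2 + 29)) + 120471 = 7*sqrt(768 + 31) + 120471 = 7*sqrt(799) + 120471 = 120471 + 7*sqrt(799)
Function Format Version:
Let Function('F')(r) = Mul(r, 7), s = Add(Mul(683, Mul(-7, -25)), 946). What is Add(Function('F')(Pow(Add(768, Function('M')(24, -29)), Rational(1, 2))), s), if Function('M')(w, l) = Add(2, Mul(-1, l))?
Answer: Add(120471, Mul(7, Pow(799, Rational(1, 2)))) ≈ 1.2067e+5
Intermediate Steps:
s = 120471 (s = Add(Mul(683, 175), 946) = Add(119525, 946) = 120471)
Function('F')(r) = Mul(7, r)
Add(Function('F')(Pow(Add(768, Function('M')(24, -29)), Rational(1, 2))), s) = Add(Mul(7, Pow(Add(768, Add(2, Mul(-1, -29))), Rational(1, 2))), 120471) = Add(Mul(7, Pow(Add(768, Add(2, 29)), Rational(1, 2))), 120471) = Add(Mul(7, Pow(Add(768, 31), Rational(1, 2))), 120471) = Add(Mul(7, Pow(799, Rational(1, 2))), 120471) = Add(120471, Mul(7, Pow(799, Rational(1, 2))))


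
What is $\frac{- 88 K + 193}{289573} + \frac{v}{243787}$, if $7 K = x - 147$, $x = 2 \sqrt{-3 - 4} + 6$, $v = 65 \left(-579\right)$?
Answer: $- \frac{72932293652}{494158930657} - \frac{176 i \sqrt{7}}{2027011} \approx -0.14759 - 0.00022972 i$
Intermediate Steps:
$v = -37635$
$x = 6 + 2 i \sqrt{7}$ ($x = 2 \sqrt{-7} + 6 = 2 i \sqrt{7} + 6 = 6 + 2 i \sqrt{7} \approx 6.0 + 5.2915 i$)
$K = - \frac{141}{7} + \frac{2 i \sqrt{7}}{7}$ ($K = \frac{\left(6 + 2 i \sqrt{7}\right) - 147}{7} = \frac{-141 + 2 i \sqrt{7}}{7} = - \frac{141}{7} + \frac{2 i \sqrt{7}}{7} \approx -20.143 + 0.75593 i$)
$\frac{- 88 K + 193}{289573} + \frac{v}{243787} = \frac{- 88 \left(- \frac{141}{7} + \frac{2 i \sqrt{7}}{7}\right) + 193}{289573} - \frac{37635}{243787} = \left(\left(\frac{12408}{7} - \frac{176 i \sqrt{7}}{7}\right) + 193\right) \frac{1}{289573} - \frac{37635}{243787} = \left(\frac{13759}{7} - \frac{176 i \sqrt{7}}{7}\right) \frac{1}{289573} - \frac{37635}{243787} = \left(\frac{13759}{2027011} - \frac{176 i \sqrt{7}}{2027011}\right) - \frac{37635}{243787} = - \frac{72932293652}{494158930657} - \frac{176 i \sqrt{7}}{2027011}$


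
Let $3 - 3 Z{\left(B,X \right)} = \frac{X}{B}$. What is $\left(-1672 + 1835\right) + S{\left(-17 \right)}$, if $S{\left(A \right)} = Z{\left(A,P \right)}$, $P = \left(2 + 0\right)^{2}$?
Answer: $\frac{8368}{51} \approx 164.08$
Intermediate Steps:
$P = 4$ ($P = 2^{2} = 4$)
$Z{\left(B,X \right)} = 1 - \frac{X}{3 B}$ ($Z{\left(B,X \right)} = 1 - \frac{X \frac{1}{B}}{3} = 1 - \frac{X}{3 B}$)
$S{\left(A \right)} = \frac{- \frac{4}{3} + A}{A}$ ($S{\left(A \right)} = \frac{A - \frac{4}{3}}{A} = \frac{- \frac{4}{3} + A}{A}$)
$\left(-1672 + 1835\right) + S{\left(-17 \right)} = \left(-1672 + 1835\right) + \frac{- \frac{4}{3} - 17}{-17} = 163 - - \frac{55}{51} = 163 + \frac{55}{51} = \frac{8368}{51}$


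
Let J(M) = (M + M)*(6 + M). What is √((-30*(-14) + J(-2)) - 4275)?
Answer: 7*I*√79 ≈ 62.217*I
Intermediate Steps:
J(M) = 2*M*(6 + M) (J(M) = (2*M)*(6 + M) = 2*M*(6 + M))
√((-30*(-14) + J(-2)) - 4275) = √((-30*(-14) + 2*(-2)*(6 - 2)) - 4275) = √((420 + 2*(-2)*4) - 4275) = √((420 - 16) - 4275) = √(404 - 4275) = √(-3871) = 7*I*√79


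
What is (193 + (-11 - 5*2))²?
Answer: 29584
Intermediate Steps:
(193 + (-11 - 5*2))² = (193 + (-11 - 10))² = (193 - 21)² = 172² = 29584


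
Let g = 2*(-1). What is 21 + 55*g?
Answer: -89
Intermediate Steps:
g = -2
21 + 55*g = 21 + 55*(-2) = 21 - 110 = -89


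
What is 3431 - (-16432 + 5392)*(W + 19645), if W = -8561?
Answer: 122370791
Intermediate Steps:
3431 - (-16432 + 5392)*(W + 19645) = 3431 - (-16432 + 5392)*(-8561 + 19645) = 3431 - (-11040)*11084 = 3431 - 1*(-122367360) = 3431 + 122367360 = 122370791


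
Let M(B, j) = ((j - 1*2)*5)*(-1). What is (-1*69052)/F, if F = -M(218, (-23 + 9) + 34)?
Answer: -34526/45 ≈ -767.24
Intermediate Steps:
M(B, j) = 10 - 5*j (M(B, j) = ((j - 2)*5)*(-1) = ((-2 + j)*5)*(-1) = (-10 + 5*j)*(-1) = 10 - 5*j)
F = 90 (F = -(10 - 5*((-23 + 9) + 34)) = -(10 - 5*(-14 + 34)) = -(10 - 5*20) = -(10 - 100) = -1*(-90) = 90)
(-1*69052)/F = -1*69052/90 = -69052*1/90 = -34526/45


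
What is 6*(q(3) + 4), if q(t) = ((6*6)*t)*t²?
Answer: 5856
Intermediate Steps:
q(t) = 36*t³ (q(t) = (36*t)*t² = 36*t³)
6*(q(3) + 4) = 6*(36*3³ + 4) = 6*(36*27 + 4) = 6*(972 + 4) = 6*976 = 5856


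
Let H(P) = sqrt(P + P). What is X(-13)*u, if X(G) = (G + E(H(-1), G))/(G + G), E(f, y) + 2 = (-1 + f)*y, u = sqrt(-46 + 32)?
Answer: -sqrt(7) + I*sqrt(14)/13 ≈ -2.6458 + 0.28782*I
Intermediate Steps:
u = I*sqrt(14) (u = sqrt(-14) = I*sqrt(14) ≈ 3.7417*I)
H(P) = sqrt(2)*sqrt(P) (H(P) = sqrt(2*P) = sqrt(2)*sqrt(P))
E(f, y) = -2 + y*(-1 + f) (E(f, y) = -2 + (-1 + f)*y = -2 + y*(-1 + f))
X(G) = (-2 + I*G*sqrt(2))/(2*G) (X(G) = (G + (-2 - G + (sqrt(2)*sqrt(-1))*G))/(G + G) = (G + (-2 - G + (sqrt(2)*I)*G))/((2*G)) = (G + (-2 - G + (I*sqrt(2))*G))*(1/(2*G)) = (G + (-2 - G + I*G*sqrt(2)))*(1/(2*G)) = (-2 + I*G*sqrt(2))*(1/(2*G)) = (-2 + I*G*sqrt(2))/(2*G))
X(-13)*u = (-1/(-13) + I*sqrt(2)/2)*(I*sqrt(14)) = (-1*(-1/13) + I*sqrt(2)/2)*(I*sqrt(14)) = (1/13 + I*sqrt(2)/2)*(I*sqrt(14)) = I*sqrt(14)*(1/13 + I*sqrt(2)/2)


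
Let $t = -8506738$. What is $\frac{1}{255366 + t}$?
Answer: $- \frac{1}{8251372} \approx -1.2119 \cdot 10^{-7}$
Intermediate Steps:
$\frac{1}{255366 + t} = \frac{1}{255366 - 8506738} = \frac{1}{-8251372} = - \frac{1}{8251372}$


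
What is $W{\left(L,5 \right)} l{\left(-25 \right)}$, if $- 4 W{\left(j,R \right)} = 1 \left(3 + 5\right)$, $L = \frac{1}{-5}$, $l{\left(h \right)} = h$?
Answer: $50$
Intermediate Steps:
$L = - \frac{1}{5} \approx -0.2$
$W{\left(j,R \right)} = -2$ ($W{\left(j,R \right)} = - \frac{1 \left(3 + 5\right)}{4} = - \frac{1 \cdot 8}{4} = \left(- \frac{1}{4}\right) 8 = -2$)
$W{\left(L,5 \right)} l{\left(-25 \right)} = \left(-2\right) \left(-25\right) = 50$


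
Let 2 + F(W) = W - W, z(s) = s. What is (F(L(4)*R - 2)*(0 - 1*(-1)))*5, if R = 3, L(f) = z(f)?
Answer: -10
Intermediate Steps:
L(f) = f
F(W) = -2 (F(W) = -2 + (W - W) = -2 + 0 = -2)
(F(L(4)*R - 2)*(0 - 1*(-1)))*5 = -2*(0 - 1*(-1))*5 = -2*(0 + 1)*5 = -2*1*5 = -2*5 = -10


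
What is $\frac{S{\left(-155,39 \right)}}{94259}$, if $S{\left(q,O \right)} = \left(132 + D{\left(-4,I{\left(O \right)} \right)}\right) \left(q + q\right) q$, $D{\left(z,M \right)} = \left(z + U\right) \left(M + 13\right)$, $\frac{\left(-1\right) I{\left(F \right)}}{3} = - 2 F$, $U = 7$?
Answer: $\frac{41947650}{94259} \approx 445.03$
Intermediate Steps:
$I{\left(F \right)} = 6 F$ ($I{\left(F \right)} = - 3 \left(- 2 F\right) = 6 F$)
$D{\left(z,M \right)} = \left(7 + z\right) \left(13 + M\right)$ ($D{\left(z,M \right)} = \left(z + 7\right) \left(M + 13\right) = \left(7 + z\right) \left(13 + M\right)$)
$S{\left(q,O \right)} = 2 q^{2} \left(171 + 18 O\right)$ ($S{\left(q,O \right)} = \left(132 + \left(91 + 7 \cdot 6 O + 13 \left(-4\right) + 6 O \left(-4\right)\right)\right) \left(q + q\right) q = \left(132 + \left(91 + 42 O - 52 - 24 O\right)\right) 2 q q = \left(132 + \left(39 + 18 O\right)\right) 2 q q = \left(171 + 18 O\right) 2 q q = 2 q \left(171 + 18 O\right) q = 2 q^{2} \left(171 + 18 O\right)$)
$\frac{S{\left(-155,39 \right)}}{94259} = \frac{\left(-155\right)^{2} \left(342 + 36 \cdot 39\right)}{94259} = 24025 \left(342 + 1404\right) \frac{1}{94259} = 24025 \cdot 1746 \cdot \frac{1}{94259} = 41947650 \cdot \frac{1}{94259} = \frac{41947650}{94259}$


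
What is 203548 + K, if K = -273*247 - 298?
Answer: 135819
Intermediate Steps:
K = -67729 (K = -67431 - 298 = -67729)
203548 + K = 203548 - 67729 = 135819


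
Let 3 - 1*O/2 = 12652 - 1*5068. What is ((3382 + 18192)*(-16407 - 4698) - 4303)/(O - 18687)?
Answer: 455323573/33849 ≈ 13452.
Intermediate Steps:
O = -15162 (O = 6 - 2*(12652 - 1*5068) = 6 - 2*(12652 - 5068) = 6 - 2*7584 = 6 - 15168 = -15162)
((3382 + 18192)*(-16407 - 4698) - 4303)/(O - 18687) = ((3382 + 18192)*(-16407 - 4698) - 4303)/(-15162 - 18687) = (21574*(-21105) - 4303)/(-33849) = (-455319270 - 4303)*(-1/33849) = -455323573*(-1/33849) = 455323573/33849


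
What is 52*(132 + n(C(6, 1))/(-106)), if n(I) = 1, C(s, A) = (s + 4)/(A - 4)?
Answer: 363766/53 ≈ 6863.5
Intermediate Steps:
C(s, A) = (4 + s)/(-4 + A)
52*(132 + n(C(6, 1))/(-106)) = 52*(132 + 1/(-106)) = 52*(132 + 1*(-1/106)) = 52*(132 - 1/106) = 52*(13991/106) = 363766/53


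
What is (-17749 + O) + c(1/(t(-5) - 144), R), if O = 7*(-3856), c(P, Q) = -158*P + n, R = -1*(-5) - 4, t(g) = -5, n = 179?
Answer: -6639580/149 ≈ -44561.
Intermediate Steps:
R = 1 (R = 5 - 4 = 1)
c(P, Q) = 179 - 158*P (c(P, Q) = -158*P + 179 = 179 - 158*P)
O = -26992
(-17749 + O) + c(1/(t(-5) - 144), R) = (-17749 - 26992) + (179 - 158/(-5 - 144)) = -44741 + (179 - 158/(-149)) = -44741 + (179 - 158*(-1/149)) = -44741 + (179 + 158/149) = -44741 + 26829/149 = -6639580/149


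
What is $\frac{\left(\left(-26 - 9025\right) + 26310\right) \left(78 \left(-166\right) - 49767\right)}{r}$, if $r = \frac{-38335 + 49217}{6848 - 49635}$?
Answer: $\frac{46312571141595}{10882} \approx 4.2559 \cdot 10^{9}$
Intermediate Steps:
$r = - \frac{10882}{42787}$ ($r = \frac{10882}{-42787} = 10882 \left(- \frac{1}{42787}\right) = - \frac{10882}{42787} \approx -0.25433$)
$\frac{\left(\left(-26 - 9025\right) + 26310\right) \left(78 \left(-166\right) - 49767\right)}{r} = \frac{\left(\left(-26 - 9025\right) + 26310\right) \left(78 \left(-166\right) - 49767\right)}{- \frac{10882}{42787}} = \left(\left(-26 - 9025\right) + 26310\right) \left(-12948 - 49767\right) \left(- \frac{42787}{10882}\right) = \left(-9051 + 26310\right) \left(-62715\right) \left(- \frac{42787}{10882}\right) = 17259 \left(-62715\right) \left(- \frac{42787}{10882}\right) = \left(-1082398185\right) \left(- \frac{42787}{10882}\right) = \frac{46312571141595}{10882}$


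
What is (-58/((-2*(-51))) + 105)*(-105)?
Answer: -186410/17 ≈ -10965.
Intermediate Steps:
(-58/((-2*(-51))) + 105)*(-105) = (-58/102 + 105)*(-105) = (-58*1/102 + 105)*(-105) = (-29/51 + 105)*(-105) = (5326/51)*(-105) = -186410/17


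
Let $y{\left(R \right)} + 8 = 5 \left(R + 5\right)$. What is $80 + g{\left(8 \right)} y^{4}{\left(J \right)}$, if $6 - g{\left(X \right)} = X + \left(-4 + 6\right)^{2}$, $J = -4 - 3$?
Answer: $-629776$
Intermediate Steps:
$J = -7$
$y{\left(R \right)} = 17 + 5 R$ ($y{\left(R \right)} = -8 + 5 \left(R + 5\right) = -8 + 5 \left(5 + R\right) = -8 + \left(25 + 5 R\right) = 17 + 5 R$)
$g{\left(X \right)} = 2 - X$ ($g{\left(X \right)} = 6 - \left(X + \left(-4 + 6\right)^{2}\right) = 6 - \left(X + 2^{2}\right) = 6 - \left(X + 4\right) = 6 - \left(4 + X\right) = 2 - X$)
$80 + g{\left(8 \right)} y^{4}{\left(J \right)} = 80 + \left(2 - 8\right) \left(17 + 5 \left(-7\right)\right)^{4} = 80 + \left(2 - 8\right) \left(17 - 35\right)^{4} = 80 - 6 \left(-18\right)^{4} = 80 - 629856 = -629776$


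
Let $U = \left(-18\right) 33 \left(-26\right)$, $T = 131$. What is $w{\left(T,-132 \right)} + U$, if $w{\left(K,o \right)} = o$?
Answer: $15312$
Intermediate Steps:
$U = 15444$ ($U = \left(-594\right) \left(-26\right) = 15444$)
$w{\left(T,-132 \right)} + U = -132 + 15444 = 15312$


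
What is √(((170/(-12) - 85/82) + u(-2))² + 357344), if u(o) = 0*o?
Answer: 2*√1352438569/123 ≈ 597.98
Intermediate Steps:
u(o) = 0
√(((170/(-12) - 85/82) + u(-2))² + 357344) = √(((170/(-12) - 85/82) + 0)² + 357344) = √(((170*(-1/12) - 85*1/82) + 0)² + 357344) = √(((-85/6 - 85/82) + 0)² + 357344) = √((-1870/123 + 0)² + 357344) = √((-1870/123)² + 357344) = √(3496900/15129 + 357344) = √(5409754276/15129) = 2*√1352438569/123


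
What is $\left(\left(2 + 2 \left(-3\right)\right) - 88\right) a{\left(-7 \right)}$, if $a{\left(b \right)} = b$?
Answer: $644$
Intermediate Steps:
$\left(\left(2 + 2 \left(-3\right)\right) - 88\right) a{\left(-7 \right)} = \left(\left(2 + 2 \left(-3\right)\right) - 88\right) \left(-7\right) = \left(\left(2 - 6\right) - 88\right) \left(-7\right) = \left(-4 - 88\right) \left(-7\right) = \left(-92\right) \left(-7\right) = 644$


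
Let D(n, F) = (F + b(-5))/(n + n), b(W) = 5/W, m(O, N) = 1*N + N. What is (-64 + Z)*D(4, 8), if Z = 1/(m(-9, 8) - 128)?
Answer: -7169/128 ≈ -56.008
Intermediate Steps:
m(O, N) = 2*N (m(O, N) = N + N = 2*N)
D(n, F) = (-1 + F)/(2*n) (D(n, F) = (F + 5/(-5))/(n + n) = (F + 5*(-⅕))/((2*n)) = (F - 1)*(1/(2*n)) = (-1 + F)*(1/(2*n)) = (-1 + F)/(2*n))
Z = -1/112 (Z = 1/(2*8 - 128) = 1/(16 - 128) = 1/(-112) = -1/112 ≈ -0.0089286)
(-64 + Z)*D(4, 8) = (-64 - 1/112)*((½)*(-1 + 8)/4) = -7169*7/(224*4) = -7169/112*7/8 = -7169/128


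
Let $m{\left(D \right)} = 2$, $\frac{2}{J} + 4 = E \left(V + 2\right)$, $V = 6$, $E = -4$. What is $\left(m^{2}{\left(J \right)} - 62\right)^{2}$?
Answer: $3364$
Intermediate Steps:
$J = - \frac{1}{18}$ ($J = \frac{2}{-4 - 4 \left(6 + 2\right)} = \frac{2}{-4 - 32} = \frac{2}{-36} = 2 \left(- \frac{1}{36}\right) = - \frac{1}{18} \approx -0.055556$)
$\left(m^{2}{\left(J \right)} - 62\right)^{2} = \left(2^{2} - 62\right)^{2} = \left(4 - 62\right)^{2} = \left(-58\right)^{2} = 3364$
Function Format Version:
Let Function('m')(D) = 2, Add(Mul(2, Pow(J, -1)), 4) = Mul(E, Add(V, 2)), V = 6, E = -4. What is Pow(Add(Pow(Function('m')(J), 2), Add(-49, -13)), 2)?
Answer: 3364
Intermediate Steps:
J = Rational(-1, 18) (J = Mul(2, Pow(Add(-4, Mul(-4, Add(6, 2))), -1)) = Mul(2, Pow(Add(-4, Mul(-4, 8)), -1)) = Mul(2, Pow(Add(-4, -32), -1)) = Mul(2, Pow(-36, -1)) = Mul(2, Rational(-1, 36)) = Rational(-1, 18) ≈ -0.055556)
Pow(Add(Pow(Function('m')(J), 2), Add(-49, -13)), 2) = Pow(Add(Pow(2, 2), Add(-49, -13)), 2) = Pow(Add(4, -62), 2) = Pow(-58, 2) = 3364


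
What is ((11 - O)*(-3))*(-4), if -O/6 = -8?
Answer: -444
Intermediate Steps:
O = 48 (O = -6*(-8) = 48)
((11 - O)*(-3))*(-4) = ((11 - 1*48)*(-3))*(-4) = ((11 - 48)*(-3))*(-4) = -37*(-3)*(-4) = 111*(-4) = -444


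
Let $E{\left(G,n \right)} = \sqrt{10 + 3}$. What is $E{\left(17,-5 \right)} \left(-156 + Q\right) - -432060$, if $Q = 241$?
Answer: $432060 + 85 \sqrt{13} \approx 4.3237 \cdot 10^{5}$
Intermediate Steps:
$E{\left(G,n \right)} = \sqrt{13}$
$E{\left(17,-5 \right)} \left(-156 + Q\right) - -432060 = \sqrt{13} \left(-156 + 241\right) - -432060 = \sqrt{13} \cdot 85 + 432060 = 85 \sqrt{13} + 432060 = 432060 + 85 \sqrt{13}$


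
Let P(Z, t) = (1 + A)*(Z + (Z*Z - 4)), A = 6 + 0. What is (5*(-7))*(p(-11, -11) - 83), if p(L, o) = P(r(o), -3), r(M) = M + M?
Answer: -109305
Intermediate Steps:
r(M) = 2*M
A = 6
P(Z, t) = -28 + 7*Z + 7*Z² (P(Z, t) = (1 + 6)*(Z + (Z*Z - 4)) = 7*(Z + (Z² - 4)) = 7*(Z + (-4 + Z²)) = 7*(-4 + Z + Z²) = -28 + 7*Z + 7*Z²)
p(L, o) = -28 + 14*o + 28*o² (p(L, o) = -28 + 7*(2*o) + 7*(2*o)² = -28 + 14*o + 7*(4*o²) = -28 + 14*o + 28*o²)
(5*(-7))*(p(-11, -11) - 83) = (5*(-7))*((-28 + 14*(-11) + 28*(-11)²) - 83) = -35*((-28 - 154 + 28*121) - 83) = -35*((-28 - 154 + 3388) - 83) = -35*(3206 - 83) = -35*3123 = -109305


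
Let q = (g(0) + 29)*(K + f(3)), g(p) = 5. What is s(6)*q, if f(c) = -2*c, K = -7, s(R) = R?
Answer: -2652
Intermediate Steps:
q = -442 (q = (5 + 29)*(-7 - 2*3) = 34*(-7 - 6) = 34*(-13) = -442)
s(6)*q = 6*(-442) = -2652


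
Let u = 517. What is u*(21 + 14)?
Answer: 18095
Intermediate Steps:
u*(21 + 14) = 517*(21 + 14) = 517*35 = 18095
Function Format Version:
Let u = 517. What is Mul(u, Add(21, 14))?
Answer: 18095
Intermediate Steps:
Mul(u, Add(21, 14)) = Mul(517, Add(21, 14)) = Mul(517, 35) = 18095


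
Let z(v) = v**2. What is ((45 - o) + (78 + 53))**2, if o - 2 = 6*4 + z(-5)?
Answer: 15625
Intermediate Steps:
o = 51 (o = 2 + (6*4 + (-5)**2) = 2 + (24 + 25) = 2 + 49 = 51)
((45 - o) + (78 + 53))**2 = ((45 - 1*51) + (78 + 53))**2 = ((45 - 51) + 131)**2 = (-6 + 131)**2 = 125**2 = 15625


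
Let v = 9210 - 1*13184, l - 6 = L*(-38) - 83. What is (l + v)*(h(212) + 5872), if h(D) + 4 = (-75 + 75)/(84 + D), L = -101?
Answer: -1249884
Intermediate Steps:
h(D) = -4 (h(D) = -4 + (-75 + 75)/(84 + D) = -4 + 0/(84 + D) = -4 + 0 = -4)
l = 3761 (l = 6 + (-101*(-38) - 83) = 6 + (3838 - 83) = 6 + 3755 = 3761)
v = -3974 (v = 9210 - 13184 = -3974)
(l + v)*(h(212) + 5872) = (3761 - 3974)*(-4 + 5872) = -213*5868 = -1249884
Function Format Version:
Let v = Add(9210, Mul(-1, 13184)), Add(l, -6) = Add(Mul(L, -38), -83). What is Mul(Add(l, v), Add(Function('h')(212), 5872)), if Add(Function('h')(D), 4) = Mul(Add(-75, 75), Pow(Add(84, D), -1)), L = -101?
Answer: -1249884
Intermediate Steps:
Function('h')(D) = -4 (Function('h')(D) = Add(-4, Mul(Add(-75, 75), Pow(Add(84, D), -1))) = Add(-4, Mul(0, Pow(Add(84, D), -1))) = Add(-4, 0) = -4)
l = 3761 (l = Add(6, Add(Mul(-101, -38), -83)) = Add(6, Add(3838, -83)) = Add(6, 3755) = 3761)
v = -3974 (v = Add(9210, -13184) = -3974)
Mul(Add(l, v), Add(Function('h')(212), 5872)) = Mul(Add(3761, -3974), Add(-4, 5872)) = Mul(-213, 5868) = -1249884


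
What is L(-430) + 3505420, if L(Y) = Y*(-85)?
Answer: 3541970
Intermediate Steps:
L(Y) = -85*Y
L(-430) + 3505420 = -85*(-430) + 3505420 = 36550 + 3505420 = 3541970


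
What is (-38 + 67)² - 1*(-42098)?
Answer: 42939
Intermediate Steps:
(-38 + 67)² - 1*(-42098) = 29² + 42098 = 841 + 42098 = 42939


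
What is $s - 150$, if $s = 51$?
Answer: $-99$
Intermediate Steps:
$s - 150 = 51 - 150 = -99$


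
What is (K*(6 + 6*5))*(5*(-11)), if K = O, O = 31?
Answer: -61380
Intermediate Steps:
K = 31
(K*(6 + 6*5))*(5*(-11)) = (31*(6 + 6*5))*(5*(-11)) = (31*(6 + 30))*(-55) = (31*36)*(-55) = 1116*(-55) = -61380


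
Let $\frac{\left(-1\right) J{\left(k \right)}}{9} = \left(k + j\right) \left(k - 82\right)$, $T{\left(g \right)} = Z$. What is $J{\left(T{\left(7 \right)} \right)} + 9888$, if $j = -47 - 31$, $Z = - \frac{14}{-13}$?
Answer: $- \frac{7796928}{169} \approx -46136.0$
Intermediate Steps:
$Z = \frac{14}{13}$ ($Z = \left(-14\right) \left(- \frac{1}{13}\right) = \frac{14}{13} \approx 1.0769$)
$j = -78$ ($j = -47 - 31 = -78$)
$T{\left(g \right)} = \frac{14}{13}$
$J{\left(k \right)} = - 9 \left(-82 + k\right) \left(-78 + k\right)$ ($J{\left(k \right)} = - 9 \left(k - 78\right) \left(k - 82\right) = - 9 \left(-78 + k\right) \left(-82 + k\right) = - 9 \left(-82 + k\right) \left(-78 + k\right)$)
$J{\left(T{\left(7 \right)} \right)} + 9888 = \left(-57564 - 9 \left(\frac{14}{13}\right)^{2} + 1440 \cdot \frac{14}{13}\right) + 9888 = \left(-57564 - \frac{1764}{169} + \frac{20160}{13}\right) + 9888 = - \frac{9468000}{169} + 9888 = - \frac{7796928}{169}$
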